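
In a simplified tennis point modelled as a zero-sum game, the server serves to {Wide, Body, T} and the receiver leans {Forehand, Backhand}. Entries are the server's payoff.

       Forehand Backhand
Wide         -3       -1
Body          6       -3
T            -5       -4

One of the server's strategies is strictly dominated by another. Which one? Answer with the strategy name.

Wide gives a strictly higher payoff than T against every column: -3 > -5, -1 > -4.
So T is strictly dominated and the server never plays it.

T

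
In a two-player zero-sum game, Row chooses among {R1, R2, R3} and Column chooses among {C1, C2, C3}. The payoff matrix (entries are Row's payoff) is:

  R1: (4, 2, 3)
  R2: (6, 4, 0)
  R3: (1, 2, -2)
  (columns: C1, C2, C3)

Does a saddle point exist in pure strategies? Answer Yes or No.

Row minima: R1 → 2, R2 → 0, R3 → -2; maximin = 2.
Column maxima: C1 → 6, C2 → 4, C3 → 3; minimax = 3.
2 ≠ 3, so no pure-strategy equilibrium exists.

No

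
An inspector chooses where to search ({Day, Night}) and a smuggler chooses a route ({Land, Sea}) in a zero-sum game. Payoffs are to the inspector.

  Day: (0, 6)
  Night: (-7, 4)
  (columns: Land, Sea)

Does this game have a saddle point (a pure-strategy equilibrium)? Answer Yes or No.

Row minima: Day → 0, Night → -7; maximin = 0.
Column maxima: Land → 0, Sea → 6; minimax = 0.
maximin = minimax = 0, so a saddle point exists.

Yes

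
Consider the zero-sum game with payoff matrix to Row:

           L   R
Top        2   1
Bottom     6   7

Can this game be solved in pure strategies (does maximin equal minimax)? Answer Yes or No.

Yes

Row minima: Top → 1, Bottom → 6; maximin = 6.
Column maxima: L → 6, R → 7; minimax = 6.
maximin = minimax = 6, so a saddle point exists.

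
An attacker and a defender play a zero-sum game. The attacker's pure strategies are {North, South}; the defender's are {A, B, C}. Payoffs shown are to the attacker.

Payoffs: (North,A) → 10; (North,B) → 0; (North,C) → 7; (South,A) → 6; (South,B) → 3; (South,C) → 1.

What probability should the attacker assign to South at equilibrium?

7/9

Row minima: North → 0, South → 1; maximin = 1.
Column maxima: A → 10, B → 3, C → 7; minimax = 3.
1 ≠ 3, so there is no saddle point; optimal play is mixed.
A is strictly dominated by B (it gives the attacker strictly more in every row), so the defender never plays it.
On the remaining 2×2 (North, South vs B, C):
Let the attacker play North with probability p. Expected payoff against B: 0p + 3(1−p) = −3p + 3; against C: 7p + 1(1−p) = 6p + 1.
Setting these equal: −3p + 3 = 6p + 1 ⇒ −9p = -2 ⇒ p = 2/9, and the value is (-3)·(2/9) + 3 = 7/3.
For the defender: with q = P(B), equating North's and South's payoffs gives −7q + 7 = 2q + 1 ⇒ q = 2/3.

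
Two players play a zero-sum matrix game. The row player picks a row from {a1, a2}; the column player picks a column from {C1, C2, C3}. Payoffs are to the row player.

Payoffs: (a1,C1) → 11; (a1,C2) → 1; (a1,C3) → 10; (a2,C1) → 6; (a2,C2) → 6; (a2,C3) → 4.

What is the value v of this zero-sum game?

56/11

Row minima: a1 → 1, a2 → 4; maximin = 4.
Column maxima: C1 → 11, C2 → 6, C3 → 10; minimax = 6.
4 ≠ 6, so there is no saddle point; optimal play is mixed.
C1 is strictly dominated by C3 (it gives the row player strictly more in every row), so the column player never plays it.
On the remaining 2×2 (a1, a2 vs C2, C3):
Let the row player play a1 with probability p. Expected payoff against C2: 1p + 6(1−p) = −5p + 6; against C3: 10p + 4(1−p) = 6p + 4.
Setting these equal: −5p + 6 = 6p + 4 ⇒ −11p = -2 ⇒ p = 2/11, and the value is (-5)·(2/11) + 6 = 56/11.
For the column player: with q = P(C2), equating a1's and a2's payoffs gives −9q + 10 = 2q + 4 ⇒ q = 6/11.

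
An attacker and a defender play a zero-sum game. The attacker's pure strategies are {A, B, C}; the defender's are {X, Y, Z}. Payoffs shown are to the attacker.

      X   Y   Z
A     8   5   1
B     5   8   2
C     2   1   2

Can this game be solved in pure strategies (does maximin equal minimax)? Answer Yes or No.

Yes

Row minima: A → 1, B → 2, C → 1; maximin = 2.
Column maxima: X → 8, Y → 8, Z → 2; minimax = 2.
maximin = minimax = 2, so a saddle point exists.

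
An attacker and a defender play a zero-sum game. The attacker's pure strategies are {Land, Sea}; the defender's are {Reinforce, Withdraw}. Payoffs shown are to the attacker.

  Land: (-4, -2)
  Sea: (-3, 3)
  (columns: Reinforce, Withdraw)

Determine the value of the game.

-3

Row minima: Land → -4, Sea → -3; maximin = -3.
Column maxima: Reinforce → -3, Withdraw → 3; minimax = -3.
Since maximin = minimax = -3, there is a saddle point and the value is -3.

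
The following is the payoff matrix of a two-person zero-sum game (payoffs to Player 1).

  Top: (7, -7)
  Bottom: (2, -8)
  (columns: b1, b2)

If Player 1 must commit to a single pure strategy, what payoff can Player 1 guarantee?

-7

Row minima: Top → -7, Bottom → -8.
The best of these is -7.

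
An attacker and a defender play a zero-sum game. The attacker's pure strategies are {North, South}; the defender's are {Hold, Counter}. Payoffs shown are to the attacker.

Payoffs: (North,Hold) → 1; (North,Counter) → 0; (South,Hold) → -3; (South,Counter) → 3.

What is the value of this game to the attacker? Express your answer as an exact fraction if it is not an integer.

3/7

Row minima: North → 0, South → -3; maximin = 0.
Column maxima: Hold → 1, Counter → 3; minimax = 1.
0 ≠ 1, so there is no saddle point; optimal play is mixed.
Let the attacker play North with probability p. Expected payoff against Hold: 1p + (-3)(1−p) = 4p − 3; against Counter: 0p + 3(1−p) = −3p + 3.
Setting these equal: 4p − 3 = −3p + 3 ⇒ 7p = 6 ⇒ p = 6/7, and the value is (4)·(6/7) − 3 = 3/7.
For the defender: with q = P(Hold), equating North's and South's payoffs gives q = −6q + 3 ⇒ q = 3/7.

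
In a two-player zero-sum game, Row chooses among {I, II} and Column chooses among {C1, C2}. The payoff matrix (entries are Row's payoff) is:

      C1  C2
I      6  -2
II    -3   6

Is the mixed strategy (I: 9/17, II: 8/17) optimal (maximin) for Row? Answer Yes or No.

Against C1 this mix gives (9/17)·6 + (8/17)·(-3) = 30/17.
Against C2 this mix gives (9/17)·(-2) + (8/17)·6 = 30/17.
All of Column's active replies (C1, C2) yield 30/17, and no column does worse for Row. The mix makes Column indifferent and guarantees 30/17, so it is optimal.

Yes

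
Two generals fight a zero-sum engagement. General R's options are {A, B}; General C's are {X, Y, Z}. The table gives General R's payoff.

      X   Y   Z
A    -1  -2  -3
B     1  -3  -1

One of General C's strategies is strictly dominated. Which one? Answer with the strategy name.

X

Y holds General R's payoff strictly below X in every row: -2 < -1, -3 < 1.
So X is strictly dominated for General C.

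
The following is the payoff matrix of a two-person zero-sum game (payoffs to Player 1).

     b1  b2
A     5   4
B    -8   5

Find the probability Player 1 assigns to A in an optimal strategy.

Row minima: A → 4, B → -8; maximin = 4.
Column maxima: b1 → 5, b2 → 5; minimax = 5.
4 ≠ 5, so there is no saddle point; optimal play is mixed.
Let Player 1 play A with probability p. Expected payoff against b1: 5p + (-8)(1−p) = 13p − 8; against b2: 4p + 5(1−p) = −p + 5.
Setting these equal: 13p − 8 = −p + 5 ⇒ 14p = 13 ⇒ p = 13/14, and the value is (13)·(13/14) − 8 = 57/14.
For Player 2: with q = P(b1), equating A's and B's payoffs gives q + 4 = −13q + 5 ⇒ q = 1/14.

13/14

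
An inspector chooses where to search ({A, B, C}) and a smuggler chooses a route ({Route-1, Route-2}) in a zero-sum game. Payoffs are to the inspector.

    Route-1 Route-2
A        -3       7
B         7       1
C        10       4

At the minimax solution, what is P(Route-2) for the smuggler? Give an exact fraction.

13/16

Row minima: A → -3, B → 1, C → 4; maximin = 4.
Column maxima: Route-1 → 10, Route-2 → 7; minimax = 7.
4 ≠ 7, so there is no saddle point; optimal play is mixed.
B is strictly dominated by C, so the inspector never plays it.
On the remaining 2×2 (A, C vs Route-1, Route-2):
Let the inspector play A with probability p. Expected payoff against Route-1: (-3)p + 10(1−p) = −13p + 10; against Route-2: 7p + 4(1−p) = 3p + 4.
Setting these equal: −13p + 10 = 3p + 4 ⇒ −16p = -6 ⇒ p = 3/8, and the value is (-13)·(3/8) + 10 = 41/8.
For the smuggler: with q = P(Route-1), equating A's and C's payoffs gives −10q + 7 = 6q + 4 ⇒ q = 3/16.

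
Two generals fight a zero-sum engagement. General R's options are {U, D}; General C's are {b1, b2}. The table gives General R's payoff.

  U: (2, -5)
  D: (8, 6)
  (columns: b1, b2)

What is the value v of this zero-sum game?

6

Row minima: U → -5, D → 6; maximin = 6.
Column maxima: b1 → 8, b2 → 6; minimax = 6.
Since maximin = minimax = 6, there is a saddle point and the value is 6.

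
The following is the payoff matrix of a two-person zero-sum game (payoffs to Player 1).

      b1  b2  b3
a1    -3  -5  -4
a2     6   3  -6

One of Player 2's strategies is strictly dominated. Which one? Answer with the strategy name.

b2 holds Player 1's payoff strictly below b1 in every row: -5 < -3, 3 < 6.
So b1 is strictly dominated for Player 2.

b1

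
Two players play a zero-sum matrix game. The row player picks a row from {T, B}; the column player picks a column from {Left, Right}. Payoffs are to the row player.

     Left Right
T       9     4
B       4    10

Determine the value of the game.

Row minima: T → 4, B → 4; maximin = 4.
Column maxima: Left → 9, Right → 10; minimax = 9.
4 ≠ 9, so there is no saddle point; optimal play is mixed.
Let the row player play T with probability p. Expected payoff against Left: 9p + 4(1−p) = 5p + 4; against Right: 4p + 10(1−p) = −6p + 10.
Setting these equal: 5p + 4 = −6p + 10 ⇒ 11p = 6 ⇒ p = 6/11, and the value is (5)·(6/11) + 4 = 74/11.
For the column player: with q = P(Left), equating T's and B's payoffs gives 5q + 4 = −6q + 10 ⇒ q = 6/11.

74/11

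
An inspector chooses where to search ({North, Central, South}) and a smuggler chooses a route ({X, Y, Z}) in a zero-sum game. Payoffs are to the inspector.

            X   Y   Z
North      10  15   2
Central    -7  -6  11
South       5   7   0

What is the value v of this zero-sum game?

Row minima: North → 2, Central → -7, South → 0; maximin = 2.
Column maxima: X → 10, Y → 15, Z → 11; minimax = 10.
2 ≠ 10, so there is no saddle point; optimal play is mixed.
South is strictly dominated by North, so the inspector never plays it.
Y is strictly dominated by X (it gives the inspector strictly more in every row), so the smuggler never plays it.
On the remaining 2×2 (North, Central vs X, Z):
Let the inspector play North with probability p. Expected payoff against X: 10p + (-7)(1−p) = 17p − 7; against Z: 2p + 11(1−p) = −9p + 11.
Setting these equal: 17p − 7 = −9p + 11 ⇒ 26p = 18 ⇒ p = 9/13, and the value is (17)·(9/13) − 7 = 62/13.
For the smuggler: with q = P(X), equating North's and Central's payoffs gives 8q + 2 = −18q + 11 ⇒ q = 9/26.

62/13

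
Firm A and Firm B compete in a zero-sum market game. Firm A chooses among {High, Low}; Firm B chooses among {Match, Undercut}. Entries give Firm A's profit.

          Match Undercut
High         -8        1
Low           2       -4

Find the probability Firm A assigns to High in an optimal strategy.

Row minima: High → -8, Low → -4; maximin = -4.
Column maxima: Match → 2, Undercut → 1; minimax = 1.
-4 ≠ 1, so there is no saddle point; optimal play is mixed.
Let Firm A play High with probability p. Expected payoff against Match: (-8)p + 2(1−p) = −10p + 2; against Undercut: 1p + (-4)(1−p) = 5p − 4.
Setting these equal: −10p + 2 = 5p − 4 ⇒ −15p = -6 ⇒ p = 2/5, and the value is (-10)·(2/5) + 2 = -2.
For Firm B: with q = P(Match), equating High's and Low's payoffs gives −9q + 1 = 6q − 4 ⇒ q = 1/3.

2/5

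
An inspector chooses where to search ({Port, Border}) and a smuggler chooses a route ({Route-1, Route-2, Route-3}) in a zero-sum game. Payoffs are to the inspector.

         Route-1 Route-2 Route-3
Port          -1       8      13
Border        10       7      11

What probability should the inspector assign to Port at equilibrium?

Row minima: Port → -1, Border → 7; maximin = 7.
Column maxima: Route-1 → 10, Route-2 → 8, Route-3 → 13; minimax = 8.
7 ≠ 8, so there is no saddle point; optimal play is mixed.
Route-3 is strictly dominated by Route-1 (it gives the inspector strictly more in every row), so the smuggler never plays it.
On the remaining 2×2 (Port, Border vs Route-1, Route-2):
Let the inspector play Port with probability p. Expected payoff against Route-1: (-1)p + 10(1−p) = −11p + 10; against Route-2: 8p + 7(1−p) = p + 7.
Setting these equal: −11p + 10 = p + 7 ⇒ −12p = -3 ⇒ p = 1/4, and the value is (-11)·(1/4) + 10 = 29/4.
For the smuggler: with q = P(Route-1), equating Port's and Border's payoffs gives −9q + 8 = 3q + 7 ⇒ q = 1/12.

1/4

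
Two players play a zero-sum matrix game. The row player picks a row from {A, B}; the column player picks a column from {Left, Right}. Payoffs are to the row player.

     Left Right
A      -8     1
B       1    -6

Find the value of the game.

-47/16

Row minima: A → -8, B → -6; maximin = -6.
Column maxima: Left → 1, Right → 1; minimax = 1.
-6 ≠ 1, so there is no saddle point; optimal play is mixed.
Let the row player play A with probability p. Expected payoff against Left: (-8)p + 1(1−p) = −9p + 1; against Right: 1p + (-6)(1−p) = 7p − 6.
Setting these equal: −9p + 1 = 7p − 6 ⇒ −16p = -7 ⇒ p = 7/16, and the value is (-9)·(7/16) + 1 = -47/16.
For the column player: with q = P(Left), equating A's and B's payoffs gives −9q + 1 = 7q − 6 ⇒ q = 7/16.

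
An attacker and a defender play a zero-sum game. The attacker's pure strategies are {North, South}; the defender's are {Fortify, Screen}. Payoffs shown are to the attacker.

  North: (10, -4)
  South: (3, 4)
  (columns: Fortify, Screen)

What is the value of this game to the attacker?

Row minima: North → -4, South → 3; maximin = 3.
Column maxima: Fortify → 10, Screen → 4; minimax = 4.
3 ≠ 4, so there is no saddle point; optimal play is mixed.
Let the attacker play North with probability p. Expected payoff against Fortify: 10p + 3(1−p) = 7p + 3; against Screen: (-4)p + 4(1−p) = −8p + 4.
Setting these equal: 7p + 3 = −8p + 4 ⇒ 15p = 1 ⇒ p = 1/15, and the value is (7)·(1/15) + 3 = 52/15.
For the defender: with q = P(Fortify), equating North's and South's payoffs gives 14q − 4 = −q + 4 ⇒ q = 8/15.

52/15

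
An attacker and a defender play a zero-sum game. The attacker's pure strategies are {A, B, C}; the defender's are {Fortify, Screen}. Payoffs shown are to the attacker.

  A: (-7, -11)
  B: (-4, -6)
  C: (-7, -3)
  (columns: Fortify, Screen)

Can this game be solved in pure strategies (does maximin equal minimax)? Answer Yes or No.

No

Row minima: A → -11, B → -6, C → -7; maximin = -6.
Column maxima: Fortify → -4, Screen → -3; minimax = -4.
-6 ≠ -4, so no pure-strategy equilibrium exists.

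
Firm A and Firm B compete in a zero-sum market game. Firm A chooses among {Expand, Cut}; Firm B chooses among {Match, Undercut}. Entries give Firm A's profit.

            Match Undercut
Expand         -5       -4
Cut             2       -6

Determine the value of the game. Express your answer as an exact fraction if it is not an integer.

-38/9

Row minima: Expand → -5, Cut → -6; maximin = -5.
Column maxima: Match → 2, Undercut → -4; minimax = -4.
-5 ≠ -4, so there is no saddle point; optimal play is mixed.
Let Firm A play Expand with probability p. Expected payoff against Match: (-5)p + 2(1−p) = −7p + 2; against Undercut: (-4)p + (-6)(1−p) = 2p − 6.
Setting these equal: −7p + 2 = 2p − 6 ⇒ −9p = -8 ⇒ p = 8/9, and the value is (-7)·(8/9) + 2 = -38/9.
For Firm B: with q = P(Match), equating Expand's and Cut's payoffs gives −q − 4 = 8q − 6 ⇒ q = 2/9.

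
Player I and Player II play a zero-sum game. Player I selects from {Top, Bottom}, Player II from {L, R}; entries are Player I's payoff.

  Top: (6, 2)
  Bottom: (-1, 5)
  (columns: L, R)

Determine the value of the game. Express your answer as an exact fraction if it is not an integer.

16/5

Row minima: Top → 2, Bottom → -1; maximin = 2.
Column maxima: L → 6, R → 5; minimax = 5.
2 ≠ 5, so there is no saddle point; optimal play is mixed.
Let Player I play Top with probability p. Expected payoff against L: 6p + (-1)(1−p) = 7p − 1; against R: 2p + 5(1−p) = −3p + 5.
Setting these equal: 7p − 1 = −3p + 5 ⇒ 10p = 6 ⇒ p = 3/5, and the value is (7)·(3/5) − 1 = 16/5.
For Player II: with q = P(L), equating Top's and Bottom's payoffs gives 4q + 2 = −6q + 5 ⇒ q = 3/10.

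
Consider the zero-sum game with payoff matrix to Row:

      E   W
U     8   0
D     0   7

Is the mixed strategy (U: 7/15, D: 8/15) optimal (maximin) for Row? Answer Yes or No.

Yes

Against E this mix gives (7/15)·8 + (8/15)·0 = 56/15.
Against W this mix gives (7/15)·0 + (8/15)·7 = 56/15.
All of Column's active replies (E, W) yield 56/15, and no column does worse for Row. The mix makes Column indifferent and guarantees 56/15, so it is optimal.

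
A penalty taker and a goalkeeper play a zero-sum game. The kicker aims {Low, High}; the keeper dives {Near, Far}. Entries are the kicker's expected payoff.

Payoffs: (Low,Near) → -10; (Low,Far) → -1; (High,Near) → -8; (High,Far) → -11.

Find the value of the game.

Row minima: Low → -10, High → -11; maximin = -10.
Column maxima: Near → -8, Far → -1; minimax = -8.
-10 ≠ -8, so there is no saddle point; optimal play is mixed.
Let the kicker play Low with probability p. Expected payoff against Near: (-10)p + (-8)(1−p) = −2p − 8; against Far: (-1)p + (-11)(1−p) = 10p − 11.
Setting these equal: −2p − 8 = 10p − 11 ⇒ −12p = -3 ⇒ p = 1/4, and the value is (-2)·(1/4) − 8 = -17/2.
For the keeper: with q = P(Near), equating Low's and High's payoffs gives −9q − 1 = 3q − 11 ⇒ q = 5/6.

-17/2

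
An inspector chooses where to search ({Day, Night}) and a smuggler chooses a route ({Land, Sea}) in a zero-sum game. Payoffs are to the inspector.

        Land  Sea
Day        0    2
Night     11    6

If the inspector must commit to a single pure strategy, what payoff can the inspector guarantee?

Row minima: Day → 0, Night → 6.
The best of these is 6.

6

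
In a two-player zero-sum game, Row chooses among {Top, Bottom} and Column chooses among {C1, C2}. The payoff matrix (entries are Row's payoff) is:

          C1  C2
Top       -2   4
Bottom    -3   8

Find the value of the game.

-2

Row minima: Top → -2, Bottom → -3; maximin = -2.
Column maxima: C1 → -2, C2 → 8; minimax = -2.
Since maximin = minimax = -2, there is a saddle point and the value is -2.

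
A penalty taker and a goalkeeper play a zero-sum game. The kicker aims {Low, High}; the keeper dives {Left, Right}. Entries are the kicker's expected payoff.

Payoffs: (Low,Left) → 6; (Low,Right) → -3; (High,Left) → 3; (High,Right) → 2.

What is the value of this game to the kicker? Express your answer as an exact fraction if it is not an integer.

2

Row minima: Low → -3, High → 2; maximin = 2.
Column maxima: Left → 6, Right → 2; minimax = 2.
Since maximin = minimax = 2, there is a saddle point and the value is 2.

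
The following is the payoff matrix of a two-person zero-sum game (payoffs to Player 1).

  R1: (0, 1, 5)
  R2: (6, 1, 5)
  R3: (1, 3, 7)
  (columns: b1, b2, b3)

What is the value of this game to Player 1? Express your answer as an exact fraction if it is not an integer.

17/7

Row minima: R1 → 0, R2 → 1, R3 → 1; maximin = 1.
Column maxima: b1 → 6, b2 → 3, b3 → 7; minimax = 3.
1 ≠ 3, so there is no saddle point; optimal play is mixed.
R1 is strictly dominated by R3, so Player 1 never plays it.
b3 is strictly dominated by b2 (it gives Player 1 strictly more in every row), so Player 2 never plays it.
On the remaining 2×2 (R2, R3 vs b1, b2):
Let Player 1 play R2 with probability p. Expected payoff against b1: 6p + 1(1−p) = 5p + 1; against b2: 1p + 3(1−p) = −2p + 3.
Setting these equal: 5p + 1 = −2p + 3 ⇒ 7p = 2 ⇒ p = 2/7, and the value is (5)·(2/7) + 1 = 17/7.
For Player 2: with q = P(b1), equating R2's and R3's payoffs gives 5q + 1 = −2q + 3 ⇒ q = 2/7.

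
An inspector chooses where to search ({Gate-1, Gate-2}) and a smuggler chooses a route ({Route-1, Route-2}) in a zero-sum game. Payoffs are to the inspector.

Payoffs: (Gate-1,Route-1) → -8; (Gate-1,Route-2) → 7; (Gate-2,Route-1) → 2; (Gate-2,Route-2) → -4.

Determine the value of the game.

-6/7

Row minima: Gate-1 → -8, Gate-2 → -4; maximin = -4.
Column maxima: Route-1 → 2, Route-2 → 7; minimax = 2.
-4 ≠ 2, so there is no saddle point; optimal play is mixed.
Let the inspector play Gate-1 with probability p. Expected payoff against Route-1: (-8)p + 2(1−p) = −10p + 2; against Route-2: 7p + (-4)(1−p) = 11p − 4.
Setting these equal: −10p + 2 = 11p − 4 ⇒ −21p = -6 ⇒ p = 2/7, and the value is (-10)·(2/7) + 2 = -6/7.
For the smuggler: with q = P(Route-1), equating Gate-1's and Gate-2's payoffs gives −15q + 7 = 6q − 4 ⇒ q = 11/21.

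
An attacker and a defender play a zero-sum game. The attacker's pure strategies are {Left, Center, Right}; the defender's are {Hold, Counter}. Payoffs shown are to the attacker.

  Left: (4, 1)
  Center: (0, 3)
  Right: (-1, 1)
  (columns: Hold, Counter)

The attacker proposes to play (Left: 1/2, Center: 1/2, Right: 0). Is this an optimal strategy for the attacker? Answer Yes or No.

Against Hold this mix gives (1/2)·4 + (1/2)·0 = 2.
Against Counter this mix gives (1/2)·1 + (1/2)·3 = 2.
All of the defender's active replies (Hold, Counter) yield 2, and no column does worse for the attacker. The mix makes the defender indifferent and guarantees 2, so it is optimal.

Yes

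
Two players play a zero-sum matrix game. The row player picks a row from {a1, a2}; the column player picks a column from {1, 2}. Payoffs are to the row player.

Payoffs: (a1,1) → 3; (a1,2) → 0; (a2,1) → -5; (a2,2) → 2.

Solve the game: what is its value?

Row minima: a1 → 0, a2 → -5; maximin = 0.
Column maxima: 1 → 3, 2 → 2; minimax = 2.
0 ≠ 2, so there is no saddle point; optimal play is mixed.
Let the row player play a1 with probability p. Expected payoff against 1: 3p + (-5)(1−p) = 8p − 5; against 2: 0p + 2(1−p) = −2p + 2.
Setting these equal: 8p − 5 = −2p + 2 ⇒ 10p = 7 ⇒ p = 7/10, and the value is (8)·(7/10) − 5 = 3/5.
For the column player: with q = P(1), equating a1's and a2's payoffs gives 3q = −7q + 2 ⇒ q = 1/5.

3/5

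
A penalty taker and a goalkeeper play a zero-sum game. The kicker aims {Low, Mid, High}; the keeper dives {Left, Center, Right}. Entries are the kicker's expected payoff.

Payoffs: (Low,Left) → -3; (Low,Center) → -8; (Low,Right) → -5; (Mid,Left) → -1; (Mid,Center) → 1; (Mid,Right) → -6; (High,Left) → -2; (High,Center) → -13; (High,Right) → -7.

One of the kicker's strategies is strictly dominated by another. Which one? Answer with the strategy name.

High

Mid gives a strictly higher payoff than High against every column: -1 > -2, 1 > -13, -6 > -7.
So High is strictly dominated and the kicker never plays it.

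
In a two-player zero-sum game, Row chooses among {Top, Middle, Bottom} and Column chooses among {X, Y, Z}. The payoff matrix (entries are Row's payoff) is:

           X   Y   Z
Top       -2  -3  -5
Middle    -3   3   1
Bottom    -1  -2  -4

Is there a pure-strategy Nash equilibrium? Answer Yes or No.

Row minima: Top → -5, Middle → -3, Bottom → -4; maximin = -3.
Column maxima: X → -1, Y → 3, Z → 1; minimax = -1.
-3 ≠ -1, so no pure-strategy equilibrium exists.

No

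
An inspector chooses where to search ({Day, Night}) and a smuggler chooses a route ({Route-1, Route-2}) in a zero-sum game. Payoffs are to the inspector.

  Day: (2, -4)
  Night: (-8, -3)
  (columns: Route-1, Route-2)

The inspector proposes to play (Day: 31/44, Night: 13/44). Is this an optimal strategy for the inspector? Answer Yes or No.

No

Against Route-1 this mix gives (31/44)·2 + (13/44)·(-8) = -21/22.
Against Route-2 this mix gives (31/44)·(-4) + (13/44)·(-3) = -163/44.
The smuggler will play Route-2, holding the inspector to -163/44. Shifting weight toward the row that does better against Route-2 would raise this floor (the equalizing mix achieves -38/11 against both Route-2 and Route-1), so the proposed strategy is not optimal.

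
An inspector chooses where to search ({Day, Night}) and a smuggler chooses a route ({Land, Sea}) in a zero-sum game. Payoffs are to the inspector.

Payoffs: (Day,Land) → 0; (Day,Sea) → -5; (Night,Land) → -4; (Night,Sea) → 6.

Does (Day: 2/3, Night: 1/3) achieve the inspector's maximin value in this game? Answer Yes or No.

Yes

Against Land this mix gives (2/3)·0 + (1/3)·(-4) = -4/3.
Against Sea this mix gives (2/3)·(-5) + (1/3)·6 = -4/3.
All of the smuggler's active replies (Land, Sea) yield -4/3, and no column does worse for the inspector. The mix makes the smuggler indifferent and guarantees -4/3, so it is optimal.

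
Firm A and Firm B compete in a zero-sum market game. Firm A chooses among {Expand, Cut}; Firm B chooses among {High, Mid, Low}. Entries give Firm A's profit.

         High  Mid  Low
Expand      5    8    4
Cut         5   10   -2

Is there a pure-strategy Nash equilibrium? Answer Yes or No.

Row minima: Expand → 4, Cut → -2; maximin = 4.
Column maxima: High → 5, Mid → 10, Low → 4; minimax = 4.
maximin = minimax = 4, so a saddle point exists.

Yes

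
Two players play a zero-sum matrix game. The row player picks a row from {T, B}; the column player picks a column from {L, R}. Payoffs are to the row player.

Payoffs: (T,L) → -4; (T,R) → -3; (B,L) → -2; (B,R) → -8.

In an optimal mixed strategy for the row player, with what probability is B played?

1/7

Row minima: T → -4, B → -8; maximin = -4.
Column maxima: L → -2, R → -3; minimax = -3.
-4 ≠ -3, so there is no saddle point; optimal play is mixed.
Let the row player play T with probability p. Expected payoff against L: (-4)p + (-2)(1−p) = −2p − 2; against R: (-3)p + (-8)(1−p) = 5p − 8.
Setting these equal: −2p − 2 = 5p − 8 ⇒ −7p = -6 ⇒ p = 6/7, and the value is (-2)·(6/7) − 2 = -26/7.
For the column player: with q = P(L), equating T's and B's payoffs gives −q − 3 = 6q − 8 ⇒ q = 5/7.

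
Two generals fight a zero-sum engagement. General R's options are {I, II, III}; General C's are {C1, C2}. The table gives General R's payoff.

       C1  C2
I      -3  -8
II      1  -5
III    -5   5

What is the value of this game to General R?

Row minima: I → -8, II → -5, III → -5; maximin = -5.
Column maxima: C1 → 1, C2 → 5; minimax = 1.
-5 ≠ 1, so there is no saddle point; optimal play is mixed.
I is strictly dominated by II, so General R never plays it.
On the remaining 2×2 (II, III vs C1, C2):
Let General R play II with probability p. Expected payoff against C1: 1p + (-5)(1−p) = 6p − 5; against C2: (-5)p + 5(1−p) = −10p + 5.
Setting these equal: 6p − 5 = −10p + 5 ⇒ 16p = 10 ⇒ p = 5/8, and the value is (6)·(5/8) − 5 = -5/4.
For General C: with q = P(C1), equating II's and III's payoffs gives 6q − 5 = −10q + 5 ⇒ q = 5/8.

-5/4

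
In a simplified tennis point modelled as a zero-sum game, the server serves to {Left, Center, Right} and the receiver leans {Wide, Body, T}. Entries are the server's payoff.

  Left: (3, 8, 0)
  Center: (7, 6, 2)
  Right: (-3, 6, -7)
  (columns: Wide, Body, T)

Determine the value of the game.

2

Row minima: Left → 0, Center → 2, Right → -7; maximin = 2.
Column maxima: Wide → 7, Body → 8, T → 2; minimax = 2.
Since maximin = minimax = 2, there is a saddle point and the value is 2.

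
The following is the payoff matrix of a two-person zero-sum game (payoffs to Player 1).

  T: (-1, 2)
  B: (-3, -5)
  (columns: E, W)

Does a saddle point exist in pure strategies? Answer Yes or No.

Row minima: T → -1, B → -5; maximin = -1.
Column maxima: E → -1, W → 2; minimax = -1.
maximin = minimax = -1, so a saddle point exists.

Yes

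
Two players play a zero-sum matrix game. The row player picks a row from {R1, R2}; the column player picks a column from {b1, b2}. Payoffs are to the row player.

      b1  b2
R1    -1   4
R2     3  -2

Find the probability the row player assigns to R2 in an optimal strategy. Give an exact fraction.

1/2

Row minima: R1 → -1, R2 → -2; maximin = -1.
Column maxima: b1 → 3, b2 → 4; minimax = 3.
-1 ≠ 3, so there is no saddle point; optimal play is mixed.
Let the row player play R1 with probability p. Expected payoff against b1: (-1)p + 3(1−p) = −4p + 3; against b2: 4p + (-2)(1−p) = 6p − 2.
Setting these equal: −4p + 3 = 6p − 2 ⇒ −10p = -5 ⇒ p = 1/2, and the value is (-4)·(1/2) + 3 = 1.
For the column player: with q = P(b1), equating R1's and R2's payoffs gives −5q + 4 = 5q − 2 ⇒ q = 3/5.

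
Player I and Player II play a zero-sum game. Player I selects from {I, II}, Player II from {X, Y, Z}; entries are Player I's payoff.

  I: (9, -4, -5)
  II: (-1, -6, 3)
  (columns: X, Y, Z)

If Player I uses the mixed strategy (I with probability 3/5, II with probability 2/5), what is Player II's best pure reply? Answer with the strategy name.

Y

If Player II plays X, Player I's expected payoff is (3/5)·9 + (2/5)·(-1) = 5.
If Player II plays Y, Player I's expected payoff is (3/5)·(-4) + (2/5)·(-6) = -24/5.
If Player II plays Z, Player I's expected payoff is (3/5)·(-5) + (2/5)·3 = -9/5.
Player II minimizes Player I's payoff; the smallest is -24/5, so the best response is Y.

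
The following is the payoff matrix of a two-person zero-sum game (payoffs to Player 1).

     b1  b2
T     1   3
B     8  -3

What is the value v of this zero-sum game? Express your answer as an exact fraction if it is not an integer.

Row minima: T → 1, B → -3; maximin = 1.
Column maxima: b1 → 8, b2 → 3; minimax = 3.
1 ≠ 3, so there is no saddle point; optimal play is mixed.
Let Player 1 play T with probability p. Expected payoff against b1: 1p + 8(1−p) = −7p + 8; against b2: 3p + (-3)(1−p) = 6p − 3.
Setting these equal: −7p + 8 = 6p − 3 ⇒ −13p = -11 ⇒ p = 11/13, and the value is (-7)·(11/13) + 8 = 27/13.
For Player 2: with q = P(b1), equating T's and B's payoffs gives −2q + 3 = 11q − 3 ⇒ q = 6/13.

27/13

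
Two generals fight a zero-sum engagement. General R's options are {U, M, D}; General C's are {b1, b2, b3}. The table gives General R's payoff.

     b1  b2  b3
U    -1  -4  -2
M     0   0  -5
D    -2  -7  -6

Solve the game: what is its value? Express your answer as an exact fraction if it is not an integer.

Row minima: U → -4, M → -5, D → -7; maximin = -4.
Column maxima: b1 → 0, b2 → 0, b3 → -2; minimax = -2.
-4 ≠ -2, so there is no saddle point; optimal play is mixed.
D is strictly dominated by U, so General R never plays it.
b1 is strictly dominated by b3 (it gives General R strictly more in every row), so General C never plays it.
On the remaining 2×2 (U, M vs b2, b3):
Let General R play U with probability p. Expected payoff against b2: (-4)p + 0(1−p) = −4p; against b3: (-2)p + (-5)(1−p) = 3p − 5.
Setting these equal: −4p = 3p − 5 ⇒ −7p = -5 ⇒ p = 5/7, and the value is (-4)·(5/7) = -20/7.
For General C: with q = P(b2), equating U's and M's payoffs gives −2q − 2 = 5q − 5 ⇒ q = 3/7.

-20/7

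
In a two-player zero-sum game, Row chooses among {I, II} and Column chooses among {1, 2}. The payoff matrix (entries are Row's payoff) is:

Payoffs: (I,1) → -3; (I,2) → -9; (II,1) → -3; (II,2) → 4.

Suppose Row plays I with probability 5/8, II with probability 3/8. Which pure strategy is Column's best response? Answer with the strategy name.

If Column plays 1, Row's expected payoff is (5/8)·(-3) + (3/8)·(-3) = -3.
If Column plays 2, Row's expected payoff is (5/8)·(-9) + (3/8)·4 = -33/8.
Column minimizes Row's payoff; the smallest is -33/8, so the best response is 2.

2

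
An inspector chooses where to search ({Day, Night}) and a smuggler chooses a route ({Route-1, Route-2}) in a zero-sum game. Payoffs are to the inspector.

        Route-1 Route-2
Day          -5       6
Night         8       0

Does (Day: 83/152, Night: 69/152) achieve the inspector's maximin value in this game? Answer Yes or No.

Against Route-1 this mix gives (83/152)·(-5) + (69/152)·8 = 137/152.
Against Route-2 this mix gives (83/152)·6 + (69/152)·0 = 249/76.
The smuggler will play Route-1, holding the inspector to 137/152. Shifting weight toward the row that does better against Route-1 would raise this floor (the equalizing mix achieves 48/19 against both Route-1 and Route-2), so the proposed strategy is not optimal.

No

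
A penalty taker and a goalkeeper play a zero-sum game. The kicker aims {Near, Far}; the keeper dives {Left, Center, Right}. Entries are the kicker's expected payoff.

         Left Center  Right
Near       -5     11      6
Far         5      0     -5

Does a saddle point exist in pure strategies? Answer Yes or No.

No

Row minima: Near → -5, Far → -5; maximin = -5.
Column maxima: Left → 5, Center → 11, Right → 6; minimax = 5.
-5 ≠ 5, so no pure-strategy equilibrium exists.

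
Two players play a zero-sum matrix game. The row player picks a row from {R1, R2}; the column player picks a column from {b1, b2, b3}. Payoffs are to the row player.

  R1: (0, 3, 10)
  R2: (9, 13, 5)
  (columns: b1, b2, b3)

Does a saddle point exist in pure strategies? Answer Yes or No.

No

Row minima: R1 → 0, R2 → 5; maximin = 5.
Column maxima: b1 → 9, b2 → 13, b3 → 10; minimax = 9.
5 ≠ 9, so no pure-strategy equilibrium exists.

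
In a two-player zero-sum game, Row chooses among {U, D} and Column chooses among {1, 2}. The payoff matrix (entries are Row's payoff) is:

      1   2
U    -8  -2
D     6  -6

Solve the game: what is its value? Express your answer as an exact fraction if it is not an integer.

-10/3

Row minima: U → -8, D → -6; maximin = -6.
Column maxima: 1 → 6, 2 → -2; minimax = -2.
-6 ≠ -2, so there is no saddle point; optimal play is mixed.
Let Row play U with probability p. Expected payoff against 1: (-8)p + 6(1−p) = −14p + 6; against 2: (-2)p + (-6)(1−p) = 4p − 6.
Setting these equal: −14p + 6 = 4p − 6 ⇒ −18p = -12 ⇒ p = 2/3, and the value is (-14)·(2/3) + 6 = -10/3.
For Column: with q = P(1), equating U's and D's payoffs gives −6q − 2 = 12q − 6 ⇒ q = 2/9.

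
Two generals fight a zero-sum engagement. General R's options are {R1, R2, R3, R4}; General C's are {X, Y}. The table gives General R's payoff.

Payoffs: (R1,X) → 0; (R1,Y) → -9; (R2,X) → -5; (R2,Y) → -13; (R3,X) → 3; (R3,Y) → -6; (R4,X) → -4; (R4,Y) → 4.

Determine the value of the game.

-12/17

Row minima: R1 → -9, R2 → -13, R3 → -6, R4 → -4; maximin = -4.
Column maxima: X → 3, Y → 4; minimax = 3.
-4 ≠ 3, so there is no saddle point; optimal play is mixed.
R1 is strictly dominated by R3, so General R never plays it.
R2 is strictly dominated by R3, so General R never plays it.
On the remaining 2×2 (R3, R4 vs X, Y):
Let General R play R3 with probability p. Expected payoff against X: 3p + (-4)(1−p) = 7p − 4; against Y: (-6)p + 4(1−p) = −10p + 4.
Setting these equal: 7p − 4 = −10p + 4 ⇒ 17p = 8 ⇒ p = 8/17, and the value is (7)·(8/17) − 4 = -12/17.
For General C: with q = P(X), equating R3's and R4's payoffs gives 9q − 6 = −8q + 4 ⇒ q = 10/17.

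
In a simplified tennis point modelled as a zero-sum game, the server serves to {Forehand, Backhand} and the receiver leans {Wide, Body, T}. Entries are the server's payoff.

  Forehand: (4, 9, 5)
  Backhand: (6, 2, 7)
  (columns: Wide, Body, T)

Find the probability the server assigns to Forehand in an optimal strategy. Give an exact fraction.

4/9

Row minima: Forehand → 4, Backhand → 2; maximin = 4.
Column maxima: Wide → 6, Body → 9, T → 7; minimax = 6.
4 ≠ 6, so there is no saddle point; optimal play is mixed.
T is strictly dominated by Wide (it gives the server strictly more in every row), so the receiver never plays it.
On the remaining 2×2 (Forehand, Backhand vs Wide, Body):
Let the server play Forehand with probability p. Expected payoff against Wide: 4p + 6(1−p) = −2p + 6; against Body: 9p + 2(1−p) = 7p + 2.
Setting these equal: −2p + 6 = 7p + 2 ⇒ −9p = -4 ⇒ p = 4/9, and the value is (-2)·(4/9) + 6 = 46/9.
For the receiver: with q = P(Wide), equating Forehand's and Backhand's payoffs gives −5q + 9 = 4q + 2 ⇒ q = 7/9.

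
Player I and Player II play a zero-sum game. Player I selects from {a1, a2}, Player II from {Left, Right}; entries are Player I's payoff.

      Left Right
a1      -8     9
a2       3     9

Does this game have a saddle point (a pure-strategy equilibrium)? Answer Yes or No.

Row minima: a1 → -8, a2 → 3; maximin = 3.
Column maxima: Left → 3, Right → 9; minimax = 3.
maximin = minimax = 3, so a saddle point exists.

Yes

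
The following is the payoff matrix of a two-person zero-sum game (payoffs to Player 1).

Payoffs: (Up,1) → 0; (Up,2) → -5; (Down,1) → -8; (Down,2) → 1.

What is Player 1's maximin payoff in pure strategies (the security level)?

-5

Row minima: Up → -5, Down → -8.
The best of these is -5.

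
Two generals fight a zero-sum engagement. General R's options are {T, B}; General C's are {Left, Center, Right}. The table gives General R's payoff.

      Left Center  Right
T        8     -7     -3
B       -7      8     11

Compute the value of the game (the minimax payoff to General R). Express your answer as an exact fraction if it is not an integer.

Row minima: T → -7, B → -7; maximin = -7.
Column maxima: Left → 8, Center → 8, Right → 11; minimax = 8.
-7 ≠ 8, so there is no saddle point; optimal play is mixed.
Right is strictly dominated by Center (it gives General R strictly more in every row), so General C never plays it.
On the remaining 2×2 (T, B vs Left, Center):
Let General R play T with probability p. Expected payoff against Left: 8p + (-7)(1−p) = 15p − 7; against Center: (-7)p + 8(1−p) = −15p + 8.
Setting these equal: 15p − 7 = −15p + 8 ⇒ 30p = 15 ⇒ p = 1/2, and the value is (15)·(1/2) − 7 = 1/2.
For General C: with q = P(Left), equating T's and B's payoffs gives 15q − 7 = −15q + 8 ⇒ q = 1/2.

1/2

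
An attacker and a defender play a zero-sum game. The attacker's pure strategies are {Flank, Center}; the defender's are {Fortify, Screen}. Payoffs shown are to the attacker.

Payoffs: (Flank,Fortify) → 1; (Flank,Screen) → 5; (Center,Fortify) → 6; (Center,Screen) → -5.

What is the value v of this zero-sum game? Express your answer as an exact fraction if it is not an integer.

7/3

Row minima: Flank → 1, Center → -5; maximin = 1.
Column maxima: Fortify → 6, Screen → 5; minimax = 5.
1 ≠ 5, so there is no saddle point; optimal play is mixed.
Let the attacker play Flank with probability p. Expected payoff against Fortify: 1p + 6(1−p) = −5p + 6; against Screen: 5p + (-5)(1−p) = 10p − 5.
Setting these equal: −5p + 6 = 10p − 5 ⇒ −15p = -11 ⇒ p = 11/15, and the value is (-5)·(11/15) + 6 = 7/3.
For the defender: with q = P(Fortify), equating Flank's and Center's payoffs gives −4q + 5 = 11q − 5 ⇒ q = 2/3.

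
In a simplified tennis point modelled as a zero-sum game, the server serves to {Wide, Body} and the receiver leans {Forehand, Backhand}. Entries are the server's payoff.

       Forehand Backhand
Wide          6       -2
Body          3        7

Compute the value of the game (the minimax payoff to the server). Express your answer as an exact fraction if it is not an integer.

4

Row minima: Wide → -2, Body → 3; maximin = 3.
Column maxima: Forehand → 6, Backhand → 7; minimax = 6.
3 ≠ 6, so there is no saddle point; optimal play is mixed.
Let the server play Wide with probability p. Expected payoff against Forehand: 6p + 3(1−p) = 3p + 3; against Backhand: (-2)p + 7(1−p) = −9p + 7.
Setting these equal: 3p + 3 = −9p + 7 ⇒ 12p = 4 ⇒ p = 1/3, and the value is (3)·(1/3) + 3 = 4.
For the receiver: with q = P(Forehand), equating Wide's and Body's payoffs gives 8q − 2 = −4q + 7 ⇒ q = 3/4.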